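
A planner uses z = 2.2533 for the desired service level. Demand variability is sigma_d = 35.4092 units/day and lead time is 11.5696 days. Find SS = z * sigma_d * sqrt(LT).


sqrt(LT) = sqrt(11.5696) = 3.4014
SS = 2.2533 * 35.4092 * 3.4014 = 271.3903

271.3903 units


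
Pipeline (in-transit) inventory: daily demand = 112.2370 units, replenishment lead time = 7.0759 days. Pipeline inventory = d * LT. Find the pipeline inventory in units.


Pipeline = 112.2370 * 7.0759 = 794.1778

794.1778 units


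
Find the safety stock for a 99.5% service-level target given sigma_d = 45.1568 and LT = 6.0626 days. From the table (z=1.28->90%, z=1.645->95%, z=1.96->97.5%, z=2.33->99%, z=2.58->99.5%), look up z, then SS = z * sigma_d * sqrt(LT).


From the table, SL = 99.5% corresponds to z = 2.58
sqrt(LT) = sqrt(6.0626) = 2.4622
SS = 2.58 * 45.1568 * 2.4622 = 286.8615

286.8615 units


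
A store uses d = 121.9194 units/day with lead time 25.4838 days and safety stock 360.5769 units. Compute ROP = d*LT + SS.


d*LT = 121.9194 * 25.4838 = 3106.9696
ROP = 3106.9696 + 360.5769 = 3467.5465

3467.5465 units


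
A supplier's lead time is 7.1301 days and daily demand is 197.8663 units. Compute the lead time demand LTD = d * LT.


LTD = 197.8663 * 7.1301 = 1410.8065

1410.8065 units


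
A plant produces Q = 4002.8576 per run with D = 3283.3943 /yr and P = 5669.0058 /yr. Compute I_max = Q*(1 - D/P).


D/P = 0.5792
1 - D/P = 0.4208
I_max = 4002.8576 * 0.4208 = 1684.4688

1684.4688 units


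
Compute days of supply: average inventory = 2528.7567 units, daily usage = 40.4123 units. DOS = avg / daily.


DOS = 2528.7567 / 40.4123 = 62.5739

62.5739 days


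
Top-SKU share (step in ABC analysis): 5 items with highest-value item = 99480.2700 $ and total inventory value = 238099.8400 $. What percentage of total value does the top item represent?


Top item = 99480.2700
Total = 238099.8400
Percentage = 99480.2700 / 238099.8400 * 100 = 41.7809

41.7809%


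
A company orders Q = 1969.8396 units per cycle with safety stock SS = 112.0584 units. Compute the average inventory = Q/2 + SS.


Q/2 = 984.9198
Avg = 984.9198 + 112.0584 = 1096.9782

1096.9782 units


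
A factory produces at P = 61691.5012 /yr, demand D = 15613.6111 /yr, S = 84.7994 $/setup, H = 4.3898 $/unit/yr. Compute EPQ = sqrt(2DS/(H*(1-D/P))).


1 - D/P = 1 - 0.2531 = 0.7469
H*(1-D/P) = 3.2788
2DS = 2648049.7062
EPQ = sqrt(807633.1798) = 898.6841

898.6841 units


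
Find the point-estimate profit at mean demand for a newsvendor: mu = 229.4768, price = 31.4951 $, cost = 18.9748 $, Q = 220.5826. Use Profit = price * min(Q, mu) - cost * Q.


Sales at mu = min(220.5826, 229.4768) = 220.5826
Revenue = 31.4951 * 220.5826 = 6947.2710
Total cost = 18.9748 * 220.5826 = 4185.5107
Profit = 6947.2710 - 4185.5107 = 2761.7603

2761.7603 $


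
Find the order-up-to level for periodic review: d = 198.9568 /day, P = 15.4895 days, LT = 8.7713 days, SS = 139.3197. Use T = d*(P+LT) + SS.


P + LT = 24.2608
d*(P+LT) = 198.9568 * 24.2608 = 4826.8511
T = 4826.8511 + 139.3197 = 4966.1708

4966.1708 units


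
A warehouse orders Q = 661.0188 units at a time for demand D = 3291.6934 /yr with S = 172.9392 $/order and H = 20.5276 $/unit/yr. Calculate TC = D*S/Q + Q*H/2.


Ordering cost = D*S/Q = 861.1901
Holding cost = Q*H/2 = 6784.5648
TC = 861.1901 + 6784.5648 = 7645.7548

7645.7548 $/yr


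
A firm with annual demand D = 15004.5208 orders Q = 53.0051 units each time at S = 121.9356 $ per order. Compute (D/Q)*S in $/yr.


Number of orders = D/Q = 283.0769
Cost = 283.0769 * 121.9356 = 34517.1549

34517.1549 $/yr


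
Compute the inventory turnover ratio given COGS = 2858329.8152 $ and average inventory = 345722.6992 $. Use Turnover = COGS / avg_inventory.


Turnover = 2858329.8152 / 345722.6992 = 8.2677

8.2677


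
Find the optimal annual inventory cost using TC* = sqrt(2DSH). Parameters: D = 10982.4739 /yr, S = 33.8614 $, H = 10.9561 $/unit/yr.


2*D*S*H = 8148751.4833
TC* = sqrt(8148751.4833) = 2854.6018

2854.6018 $/yr


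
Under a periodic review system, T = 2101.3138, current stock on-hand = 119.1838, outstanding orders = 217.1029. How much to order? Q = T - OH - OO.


Inventory position = OH + OO = 119.1838 + 217.1029 = 336.2867
Q = 2101.3138 - 336.2867 = 1765.0271

1765.0271 units


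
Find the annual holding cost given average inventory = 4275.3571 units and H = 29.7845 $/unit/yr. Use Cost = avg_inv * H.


Cost = 4275.3571 * 29.7845 = 127339.3735

127339.3735 $/yr


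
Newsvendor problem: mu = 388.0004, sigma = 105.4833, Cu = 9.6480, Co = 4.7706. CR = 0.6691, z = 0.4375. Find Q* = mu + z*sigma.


CR = Cu/(Cu+Co) = 9.6480/(9.6480+4.7706) = 0.6691
z = 0.4375
Q* = 388.0004 + 0.4375 * 105.4833 = 434.1493

434.1493 units


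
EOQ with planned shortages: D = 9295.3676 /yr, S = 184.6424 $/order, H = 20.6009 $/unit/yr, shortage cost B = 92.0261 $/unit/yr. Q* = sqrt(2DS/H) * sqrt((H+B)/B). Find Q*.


sqrt(2DS/H) = 408.1980
sqrt((H+B)/B) = 1.1063
Q* = 408.1980 * 1.1063 = 451.5820

451.5820 units


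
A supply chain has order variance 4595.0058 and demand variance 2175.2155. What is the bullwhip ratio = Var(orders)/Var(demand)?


BW = 4595.0058 / 2175.2155 = 2.1124

2.1124


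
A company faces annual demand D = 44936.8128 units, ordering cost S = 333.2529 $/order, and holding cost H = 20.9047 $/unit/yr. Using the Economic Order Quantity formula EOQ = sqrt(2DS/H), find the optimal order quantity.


2*D*S = 2 * 44936.8128 * 333.2529 = 29950646.3647
2*D*S/H = 1432723.0893
EOQ = sqrt(1432723.0893) = 1196.9641

1196.9641 units


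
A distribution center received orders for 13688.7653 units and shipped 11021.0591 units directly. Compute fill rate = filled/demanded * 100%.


FR = 11021.0591 / 13688.7653 * 100 = 80.5117

80.5117%


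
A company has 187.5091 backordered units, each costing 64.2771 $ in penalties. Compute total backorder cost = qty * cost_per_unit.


Total = 187.5091 * 64.2771 = 12052.5412

12052.5412 $


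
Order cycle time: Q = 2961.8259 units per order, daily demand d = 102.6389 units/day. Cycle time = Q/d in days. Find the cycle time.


Cycle = 2961.8259 / 102.6389 = 28.8568

28.8568 days


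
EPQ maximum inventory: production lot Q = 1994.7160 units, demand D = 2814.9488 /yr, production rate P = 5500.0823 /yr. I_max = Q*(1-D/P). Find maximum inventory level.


D/P = 0.5118
1 - D/P = 0.4882
I_max = 1994.7160 * 0.4882 = 973.8179

973.8179 units


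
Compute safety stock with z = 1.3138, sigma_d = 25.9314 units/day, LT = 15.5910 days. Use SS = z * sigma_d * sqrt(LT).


sqrt(LT) = sqrt(15.5910) = 3.9485
SS = 1.3138 * 25.9314 * 3.9485 = 134.5217

134.5217 units


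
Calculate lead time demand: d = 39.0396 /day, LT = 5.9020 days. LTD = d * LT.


LTD = 39.0396 * 5.9020 = 230.4117

230.4117 units


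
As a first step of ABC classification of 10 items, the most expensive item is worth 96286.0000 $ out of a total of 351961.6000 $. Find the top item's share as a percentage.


Top item = 96286.0000
Total = 351961.6000
Percentage = 96286.0000 / 351961.6000 * 100 = 27.3570

27.3570%


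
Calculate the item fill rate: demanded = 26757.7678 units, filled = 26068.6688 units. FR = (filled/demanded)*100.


FR = 26068.6688 / 26757.7678 * 100 = 97.4247

97.4247%


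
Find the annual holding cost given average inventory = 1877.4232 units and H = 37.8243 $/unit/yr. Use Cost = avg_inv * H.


Cost = 1877.4232 * 37.8243 = 71012.2183

71012.2183 $/yr


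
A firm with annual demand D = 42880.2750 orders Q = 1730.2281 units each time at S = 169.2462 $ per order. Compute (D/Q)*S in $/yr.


Number of orders = D/Q = 24.7830
Cost = 24.7830 * 169.2462 = 4194.4317

4194.4317 $/yr


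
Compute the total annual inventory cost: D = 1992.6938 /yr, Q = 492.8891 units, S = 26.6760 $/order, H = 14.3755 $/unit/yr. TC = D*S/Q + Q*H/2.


Ordering cost = D*S/Q = 107.8480
Holding cost = Q*H/2 = 3542.7636
TC = 107.8480 + 3542.7636 = 3650.6116

3650.6116 $/yr


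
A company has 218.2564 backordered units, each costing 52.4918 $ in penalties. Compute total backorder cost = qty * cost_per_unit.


Total = 218.2564 * 52.4918 = 11456.6713

11456.6713 $


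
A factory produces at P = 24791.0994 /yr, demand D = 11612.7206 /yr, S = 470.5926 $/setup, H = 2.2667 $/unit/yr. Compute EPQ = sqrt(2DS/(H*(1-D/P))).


1 - D/P = 1 - 0.4684 = 0.5316
H*(1-D/P) = 1.2049
2DS = 10929720.7605
EPQ = sqrt(9070867.4699) = 3011.7881

3011.7881 units


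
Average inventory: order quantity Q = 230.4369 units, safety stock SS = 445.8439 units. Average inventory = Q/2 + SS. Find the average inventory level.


Q/2 = 115.2185
Avg = 115.2185 + 445.8439 = 561.0624

561.0624 units


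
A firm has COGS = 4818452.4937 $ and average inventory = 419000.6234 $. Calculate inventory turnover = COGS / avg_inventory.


Turnover = 4818452.4937 / 419000.6234 = 11.4999

11.4999


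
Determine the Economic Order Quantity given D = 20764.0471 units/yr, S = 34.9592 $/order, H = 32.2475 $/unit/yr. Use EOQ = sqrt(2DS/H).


2*D*S = 2 * 20764.0471 * 34.9592 = 1451788.9508
2*D*S/H = 45020.2016
EOQ = sqrt(45020.2016) = 212.1796

212.1796 units


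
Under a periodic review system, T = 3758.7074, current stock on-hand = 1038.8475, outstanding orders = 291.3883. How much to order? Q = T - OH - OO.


Inventory position = OH + OO = 1038.8475 + 291.3883 = 1330.2358
Q = 3758.7074 - 1330.2358 = 2428.4716

2428.4716 units


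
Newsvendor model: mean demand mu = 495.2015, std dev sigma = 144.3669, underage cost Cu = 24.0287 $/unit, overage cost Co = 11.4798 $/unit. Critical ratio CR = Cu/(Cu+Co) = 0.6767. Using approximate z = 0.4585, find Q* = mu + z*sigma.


CR = Cu/(Cu+Co) = 24.0287/(24.0287+11.4798) = 0.6767
z = 0.4585
Q* = 495.2015 + 0.4585 * 144.3669 = 561.3937

561.3937 units


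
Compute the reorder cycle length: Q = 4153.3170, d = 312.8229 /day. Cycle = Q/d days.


Cycle = 4153.3170 / 312.8229 = 13.2769

13.2769 days


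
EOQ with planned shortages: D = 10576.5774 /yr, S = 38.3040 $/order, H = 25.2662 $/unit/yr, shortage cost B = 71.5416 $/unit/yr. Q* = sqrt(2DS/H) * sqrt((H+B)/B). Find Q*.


sqrt(2DS/H) = 179.0769
sqrt((H+B)/B) = 1.1633
Q* = 179.0769 * 1.1633 = 208.3126

208.3126 units


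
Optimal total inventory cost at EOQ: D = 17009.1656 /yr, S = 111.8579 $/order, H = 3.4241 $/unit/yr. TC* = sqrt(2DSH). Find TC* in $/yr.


2*D*S*H = 13029450.6845
TC* = sqrt(13029450.6845) = 3609.6330

3609.6330 $/yr


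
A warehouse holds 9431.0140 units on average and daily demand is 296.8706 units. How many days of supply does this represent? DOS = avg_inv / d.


DOS = 9431.0140 / 296.8706 = 31.7681

31.7681 days


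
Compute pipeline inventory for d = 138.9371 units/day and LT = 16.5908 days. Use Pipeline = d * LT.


Pipeline = 138.9371 * 16.5908 = 2305.0776

2305.0776 units


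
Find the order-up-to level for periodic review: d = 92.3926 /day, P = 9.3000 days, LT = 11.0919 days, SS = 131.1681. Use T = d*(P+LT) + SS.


P + LT = 20.3919
d*(P+LT) = 92.3926 * 20.3919 = 1884.0607
T = 1884.0607 + 131.1681 = 2015.2288

2015.2288 units


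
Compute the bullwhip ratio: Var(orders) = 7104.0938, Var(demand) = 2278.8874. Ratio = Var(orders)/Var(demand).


BW = 7104.0938 / 2278.8874 = 3.1174

3.1174


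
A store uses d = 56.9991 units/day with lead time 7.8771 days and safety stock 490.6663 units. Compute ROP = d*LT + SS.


d*LT = 56.9991 * 7.8771 = 448.9876
ROP = 448.9876 + 490.6663 = 939.6539

939.6539 units


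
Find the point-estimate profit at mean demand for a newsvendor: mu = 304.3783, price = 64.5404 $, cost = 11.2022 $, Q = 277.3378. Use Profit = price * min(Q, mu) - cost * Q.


Sales at mu = min(277.3378, 304.3783) = 277.3378
Revenue = 64.5404 * 277.3378 = 17899.4925
Total cost = 11.2022 * 277.3378 = 3106.7935
Profit = 17899.4925 - 3106.7935 = 14792.6990

14792.6990 $


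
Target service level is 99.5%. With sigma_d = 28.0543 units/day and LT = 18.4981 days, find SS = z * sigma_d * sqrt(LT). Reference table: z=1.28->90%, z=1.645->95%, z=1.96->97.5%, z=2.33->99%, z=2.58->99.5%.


From the table, SL = 99.5% corresponds to z = 2.58
sqrt(LT) = sqrt(18.4981) = 4.3009
SS = 2.58 * 28.0543 * 4.3009 = 311.3026

311.3026 units


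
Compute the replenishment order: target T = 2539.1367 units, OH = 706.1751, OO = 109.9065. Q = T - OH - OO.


Inventory position = OH + OO = 706.1751 + 109.9065 = 816.0816
Q = 2539.1367 - 816.0816 = 1723.0551

1723.0551 units


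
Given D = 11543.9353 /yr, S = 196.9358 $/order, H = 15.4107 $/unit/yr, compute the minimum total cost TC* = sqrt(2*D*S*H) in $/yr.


2*D*S*H = 70069806.3728
TC* = sqrt(70069806.3728) = 8370.7710

8370.7710 $/yr


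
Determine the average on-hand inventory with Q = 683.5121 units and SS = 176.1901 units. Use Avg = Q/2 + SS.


Q/2 = 341.7561
Avg = 341.7561 + 176.1901 = 517.9461

517.9461 units


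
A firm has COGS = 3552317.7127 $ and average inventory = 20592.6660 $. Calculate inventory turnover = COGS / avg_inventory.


Turnover = 3552317.7127 / 20592.6660 = 172.5040

172.5040


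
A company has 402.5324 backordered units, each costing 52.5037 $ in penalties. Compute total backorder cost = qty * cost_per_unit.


Total = 402.5324 * 52.5037 = 21134.4404

21134.4404 $


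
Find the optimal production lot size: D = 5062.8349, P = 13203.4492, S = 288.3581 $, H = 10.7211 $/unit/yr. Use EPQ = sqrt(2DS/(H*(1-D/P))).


1 - D/P = 1 - 0.3834 = 0.6166
H*(1-D/P) = 6.6101
2DS = 2919818.9048
EPQ = sqrt(441719.7215) = 664.6200

664.6200 units


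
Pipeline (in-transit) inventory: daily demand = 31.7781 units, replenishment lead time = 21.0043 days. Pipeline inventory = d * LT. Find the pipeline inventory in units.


Pipeline = 31.7781 * 21.0043 = 667.4767

667.4767 units


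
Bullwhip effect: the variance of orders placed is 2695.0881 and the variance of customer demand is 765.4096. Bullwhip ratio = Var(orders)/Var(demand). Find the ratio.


BW = 2695.0881 / 765.4096 = 3.5211

3.5211


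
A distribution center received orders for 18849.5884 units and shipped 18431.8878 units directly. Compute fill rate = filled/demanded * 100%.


FR = 18431.8878 / 18849.5884 * 100 = 97.7840

97.7840%


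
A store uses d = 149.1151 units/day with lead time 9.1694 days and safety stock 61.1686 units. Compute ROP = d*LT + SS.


d*LT = 149.1151 * 9.1694 = 1367.2960
ROP = 1367.2960 + 61.1686 = 1428.4646

1428.4646 units


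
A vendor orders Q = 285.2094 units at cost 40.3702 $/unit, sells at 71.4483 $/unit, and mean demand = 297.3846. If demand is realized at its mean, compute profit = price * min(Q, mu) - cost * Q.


Sales at mu = min(285.2094, 297.3846) = 285.2094
Revenue = 71.4483 * 285.2094 = 20377.7268
Total cost = 40.3702 * 285.2094 = 11513.9605
Profit = 20377.7268 - 11513.9605 = 8863.7663

8863.7663 $


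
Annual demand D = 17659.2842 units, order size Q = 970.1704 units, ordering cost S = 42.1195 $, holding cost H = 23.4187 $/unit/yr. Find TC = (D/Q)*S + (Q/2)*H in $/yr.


Ordering cost = D*S/Q = 766.6697
Holding cost = Q*H/2 = 11360.0648
TC = 766.6697 + 11360.0648 = 12126.7344

12126.7344 $/yr


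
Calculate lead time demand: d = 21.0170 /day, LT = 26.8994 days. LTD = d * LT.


LTD = 21.0170 * 26.8994 = 565.3447

565.3447 units


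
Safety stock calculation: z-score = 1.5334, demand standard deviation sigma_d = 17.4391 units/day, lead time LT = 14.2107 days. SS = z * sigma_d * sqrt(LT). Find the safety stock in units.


sqrt(LT) = sqrt(14.2107) = 3.7697
SS = 1.5334 * 17.4391 * 3.7697 = 100.8062

100.8062 units


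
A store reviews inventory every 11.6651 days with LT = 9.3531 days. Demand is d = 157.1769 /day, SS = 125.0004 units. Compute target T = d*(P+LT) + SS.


P + LT = 21.0182
d*(P+LT) = 157.1769 * 21.0182 = 3303.5755
T = 3303.5755 + 125.0004 = 3428.5759

3428.5759 units


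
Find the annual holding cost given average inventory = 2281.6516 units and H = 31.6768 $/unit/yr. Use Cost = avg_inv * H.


Cost = 2281.6516 * 31.6768 = 72275.4214

72275.4214 $/yr


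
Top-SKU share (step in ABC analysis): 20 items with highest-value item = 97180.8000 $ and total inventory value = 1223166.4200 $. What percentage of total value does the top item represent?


Top item = 97180.8000
Total = 1223166.4200
Percentage = 97180.8000 / 1223166.4200 * 100 = 7.9450

7.9450%


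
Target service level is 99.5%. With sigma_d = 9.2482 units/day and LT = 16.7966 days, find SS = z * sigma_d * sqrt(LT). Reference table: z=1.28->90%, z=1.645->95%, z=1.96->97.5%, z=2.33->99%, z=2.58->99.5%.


From the table, SL = 99.5% corresponds to z = 2.58
sqrt(LT) = sqrt(16.7966) = 4.0984
SS = 2.58 * 9.2482 * 4.0984 = 97.7885

97.7885 units


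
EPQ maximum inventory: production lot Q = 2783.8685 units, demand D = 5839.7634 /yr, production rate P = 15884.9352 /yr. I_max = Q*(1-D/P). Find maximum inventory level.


D/P = 0.3676
1 - D/P = 0.6324
I_max = 2783.8685 * 0.6324 = 1760.4376

1760.4376 units


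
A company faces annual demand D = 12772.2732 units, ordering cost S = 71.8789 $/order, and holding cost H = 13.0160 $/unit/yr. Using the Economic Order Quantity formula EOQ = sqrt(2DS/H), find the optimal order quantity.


2*D*S = 2 * 12772.2732 * 71.8789 = 1836113.8962
2*D*S/H = 141065.9109
EOQ = sqrt(141065.9109) = 375.5874

375.5874 units


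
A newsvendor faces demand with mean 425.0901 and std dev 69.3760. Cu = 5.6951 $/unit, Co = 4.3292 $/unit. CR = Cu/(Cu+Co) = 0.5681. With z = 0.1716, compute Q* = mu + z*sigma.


CR = Cu/(Cu+Co) = 5.6951/(5.6951+4.3292) = 0.5681
z = 0.1716
Q* = 425.0901 + 0.1716 * 69.3760 = 436.9950

436.9950 units


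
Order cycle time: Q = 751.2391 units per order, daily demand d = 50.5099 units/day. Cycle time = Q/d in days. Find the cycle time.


Cycle = 751.2391 / 50.5099 = 14.8731

14.8731 days


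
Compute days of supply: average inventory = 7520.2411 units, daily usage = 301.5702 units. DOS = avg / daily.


DOS = 7520.2411 / 301.5702 = 24.9370

24.9370 days


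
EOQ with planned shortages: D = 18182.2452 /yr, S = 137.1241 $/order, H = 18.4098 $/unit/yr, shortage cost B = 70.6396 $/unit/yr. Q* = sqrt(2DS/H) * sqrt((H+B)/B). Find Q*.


sqrt(2DS/H) = 520.4405
sqrt((H+B)/B) = 1.1228
Q* = 520.4405 * 1.1228 = 584.3358

584.3358 units


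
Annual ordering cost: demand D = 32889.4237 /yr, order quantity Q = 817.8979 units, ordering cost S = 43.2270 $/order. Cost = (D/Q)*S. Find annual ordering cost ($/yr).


Number of orders = D/Q = 40.2121
Cost = 40.2121 * 43.2270 = 1738.2501

1738.2501 $/yr


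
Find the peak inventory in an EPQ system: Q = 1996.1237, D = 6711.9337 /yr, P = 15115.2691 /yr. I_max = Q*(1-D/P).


D/P = 0.4440
1 - D/P = 0.5560
I_max = 1996.1237 * 0.5560 = 1109.7452

1109.7452 units


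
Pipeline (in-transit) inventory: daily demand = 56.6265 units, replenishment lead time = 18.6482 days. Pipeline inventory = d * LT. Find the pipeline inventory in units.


Pipeline = 56.6265 * 18.6482 = 1055.9823

1055.9823 units


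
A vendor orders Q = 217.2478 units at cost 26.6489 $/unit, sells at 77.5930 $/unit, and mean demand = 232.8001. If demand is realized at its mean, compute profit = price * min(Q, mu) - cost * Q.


Sales at mu = min(217.2478, 232.8001) = 217.2478
Revenue = 77.5930 * 217.2478 = 16856.9085
Total cost = 26.6489 * 217.2478 = 5789.4149
Profit = 16856.9085 - 5789.4149 = 11067.4936

11067.4936 $


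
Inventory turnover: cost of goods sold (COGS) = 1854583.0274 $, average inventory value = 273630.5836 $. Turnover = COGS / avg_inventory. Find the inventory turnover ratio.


Turnover = 1854583.0274 / 273630.5836 = 6.7777

6.7777


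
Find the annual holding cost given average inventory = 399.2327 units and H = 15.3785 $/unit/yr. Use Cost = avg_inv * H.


Cost = 399.2327 * 15.3785 = 6139.6001

6139.6001 $/yr


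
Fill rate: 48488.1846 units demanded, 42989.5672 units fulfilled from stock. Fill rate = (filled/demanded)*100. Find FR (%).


FR = 42989.5672 / 48488.1846 * 100 = 88.6599

88.6599%


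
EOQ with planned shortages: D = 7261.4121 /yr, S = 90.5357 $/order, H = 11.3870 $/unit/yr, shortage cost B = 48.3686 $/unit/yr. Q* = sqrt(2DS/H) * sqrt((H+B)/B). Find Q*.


sqrt(2DS/H) = 339.8058
sqrt((H+B)/B) = 1.1115
Q* = 339.8058 * 1.1115 = 377.6925

377.6925 units


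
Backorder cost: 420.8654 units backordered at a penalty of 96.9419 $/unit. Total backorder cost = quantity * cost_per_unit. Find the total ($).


Total = 420.8654 * 96.9419 = 40799.4915

40799.4915 $


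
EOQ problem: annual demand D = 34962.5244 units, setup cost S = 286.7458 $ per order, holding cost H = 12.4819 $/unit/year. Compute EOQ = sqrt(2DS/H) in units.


2*D*S = 2 * 34962.5244 * 286.7458 = 20050714.0582
2*D*S/H = 1606383.1675
EOQ = sqrt(1606383.1675) = 1267.4317

1267.4317 units


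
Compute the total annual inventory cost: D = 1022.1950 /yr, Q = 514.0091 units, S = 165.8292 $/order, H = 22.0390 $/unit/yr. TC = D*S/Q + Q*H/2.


Ordering cost = D*S/Q = 329.7797
Holding cost = Q*H/2 = 5664.1233
TC = 329.7797 + 5664.1233 = 5993.9030

5993.9030 $/yr


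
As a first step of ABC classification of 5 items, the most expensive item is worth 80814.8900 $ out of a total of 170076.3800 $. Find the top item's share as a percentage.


Top item = 80814.8900
Total = 170076.3800
Percentage = 80814.8900 / 170076.3800 * 100 = 47.5168

47.5168%


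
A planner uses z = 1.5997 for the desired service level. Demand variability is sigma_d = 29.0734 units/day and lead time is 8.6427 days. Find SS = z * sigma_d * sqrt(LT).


sqrt(LT) = sqrt(8.6427) = 2.9398
SS = 1.5997 * 29.0734 * 2.9398 = 136.7285

136.7285 units


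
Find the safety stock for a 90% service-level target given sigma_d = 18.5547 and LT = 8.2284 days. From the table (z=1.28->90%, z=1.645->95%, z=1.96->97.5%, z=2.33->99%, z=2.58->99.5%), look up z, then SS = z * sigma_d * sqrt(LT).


From the table, SL = 90% corresponds to z = 1.28
sqrt(LT) = sqrt(8.2284) = 2.8685
SS = 1.28 * 18.5547 * 2.8685 = 68.1274

68.1274 units


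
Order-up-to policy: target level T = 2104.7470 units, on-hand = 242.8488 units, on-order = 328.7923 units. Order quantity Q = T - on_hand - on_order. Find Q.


Inventory position = OH + OO = 242.8488 + 328.7923 = 571.6411
Q = 2104.7470 - 571.6411 = 1533.1059

1533.1059 units


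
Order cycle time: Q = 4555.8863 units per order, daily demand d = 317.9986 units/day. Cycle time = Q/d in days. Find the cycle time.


Cycle = 4555.8863 / 317.9986 = 14.3267

14.3267 days


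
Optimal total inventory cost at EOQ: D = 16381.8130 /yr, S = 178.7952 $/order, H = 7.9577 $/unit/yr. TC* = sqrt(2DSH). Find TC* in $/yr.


2*D*S*H = 46616039.9928
TC* = sqrt(46616039.9928) = 6827.5940

6827.5940 $/yr


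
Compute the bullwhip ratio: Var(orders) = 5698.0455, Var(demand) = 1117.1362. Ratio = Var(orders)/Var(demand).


BW = 5698.0455 / 1117.1362 = 5.1006

5.1006


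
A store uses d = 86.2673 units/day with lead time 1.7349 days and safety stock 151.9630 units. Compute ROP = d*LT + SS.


d*LT = 86.2673 * 1.7349 = 149.6651
ROP = 149.6651 + 151.9630 = 301.6281

301.6281 units


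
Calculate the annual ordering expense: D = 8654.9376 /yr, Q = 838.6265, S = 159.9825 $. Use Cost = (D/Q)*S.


Number of orders = D/Q = 10.3204
Cost = 10.3204 * 159.9825 = 1651.0789

1651.0789 $/yr


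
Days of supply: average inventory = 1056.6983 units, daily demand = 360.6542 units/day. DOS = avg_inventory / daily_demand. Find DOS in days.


DOS = 1056.6983 / 360.6542 = 2.9299

2.9299 days


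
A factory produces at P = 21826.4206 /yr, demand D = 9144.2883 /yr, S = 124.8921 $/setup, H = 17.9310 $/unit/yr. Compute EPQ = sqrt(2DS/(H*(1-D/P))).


1 - D/P = 1 - 0.4190 = 0.5810
H*(1-D/P) = 10.4187
2DS = 2284098.7376
EPQ = sqrt(219230.3129) = 468.2204

468.2204 units


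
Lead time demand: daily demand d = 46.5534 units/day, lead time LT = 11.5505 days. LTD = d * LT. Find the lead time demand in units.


LTD = 46.5534 * 11.5505 = 537.7150

537.7150 units


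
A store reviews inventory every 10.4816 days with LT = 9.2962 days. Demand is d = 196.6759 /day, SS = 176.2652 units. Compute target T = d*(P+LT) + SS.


P + LT = 19.7778
d*(P+LT) = 196.6759 * 19.7778 = 3889.8166
T = 3889.8166 + 176.2652 = 4066.0818

4066.0818 units


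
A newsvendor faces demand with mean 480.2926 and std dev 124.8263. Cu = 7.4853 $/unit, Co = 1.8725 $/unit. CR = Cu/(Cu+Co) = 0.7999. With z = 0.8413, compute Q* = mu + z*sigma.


CR = Cu/(Cu+Co) = 7.4853/(7.4853+1.8725) = 0.7999
z = 0.8413
Q* = 480.2926 + 0.8413 * 124.8263 = 585.3090

585.3090 units


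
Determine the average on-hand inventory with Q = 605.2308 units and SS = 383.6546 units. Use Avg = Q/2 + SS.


Q/2 = 302.6154
Avg = 302.6154 + 383.6546 = 686.2700

686.2700 units


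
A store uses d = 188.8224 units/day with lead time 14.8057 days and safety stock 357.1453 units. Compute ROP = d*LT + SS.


d*LT = 188.8224 * 14.8057 = 2795.6478
ROP = 2795.6478 + 357.1453 = 3152.7931

3152.7931 units


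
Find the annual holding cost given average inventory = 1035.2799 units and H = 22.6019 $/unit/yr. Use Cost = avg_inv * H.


Cost = 1035.2799 * 22.6019 = 23399.2928

23399.2928 $/yr


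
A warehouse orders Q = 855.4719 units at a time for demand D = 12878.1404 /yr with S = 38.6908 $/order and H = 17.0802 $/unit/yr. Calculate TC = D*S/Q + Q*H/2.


Ordering cost = D*S/Q = 582.4453
Holding cost = Q*H/2 = 7305.8156
TC = 582.4453 + 7305.8156 = 7888.2608

7888.2608 $/yr


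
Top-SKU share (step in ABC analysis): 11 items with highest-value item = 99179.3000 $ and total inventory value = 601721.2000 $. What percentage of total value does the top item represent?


Top item = 99179.3000
Total = 601721.2000
Percentage = 99179.3000 / 601721.2000 * 100 = 16.4826

16.4826%


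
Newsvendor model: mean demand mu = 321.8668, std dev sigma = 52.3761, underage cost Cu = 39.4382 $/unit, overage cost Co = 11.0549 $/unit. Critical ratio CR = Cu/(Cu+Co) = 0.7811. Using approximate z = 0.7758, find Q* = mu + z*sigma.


CR = Cu/(Cu+Co) = 39.4382/(39.4382+11.0549) = 0.7811
z = 0.7758
Q* = 321.8668 + 0.7758 * 52.3761 = 362.5002

362.5002 units


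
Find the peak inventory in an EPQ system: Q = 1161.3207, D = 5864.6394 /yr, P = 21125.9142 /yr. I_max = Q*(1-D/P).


D/P = 0.2776
1 - D/P = 0.7224
I_max = 1161.3207 * 0.7224 = 838.9334

838.9334 units


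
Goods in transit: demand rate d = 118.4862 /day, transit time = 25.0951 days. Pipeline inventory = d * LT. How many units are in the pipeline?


Pipeline = 118.4862 * 25.0951 = 2973.4230

2973.4230 units


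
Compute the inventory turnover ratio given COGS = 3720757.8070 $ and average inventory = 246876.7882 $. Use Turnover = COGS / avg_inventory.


Turnover = 3720757.8070 / 246876.7882 = 15.0713

15.0713


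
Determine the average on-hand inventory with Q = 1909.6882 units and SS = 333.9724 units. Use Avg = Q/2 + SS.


Q/2 = 954.8441
Avg = 954.8441 + 333.9724 = 1288.8165

1288.8165 units


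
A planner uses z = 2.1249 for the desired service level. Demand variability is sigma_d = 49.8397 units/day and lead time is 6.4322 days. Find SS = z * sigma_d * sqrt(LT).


sqrt(LT) = sqrt(6.4322) = 2.5362
SS = 2.1249 * 49.8397 * 2.5362 = 268.5924

268.5924 units


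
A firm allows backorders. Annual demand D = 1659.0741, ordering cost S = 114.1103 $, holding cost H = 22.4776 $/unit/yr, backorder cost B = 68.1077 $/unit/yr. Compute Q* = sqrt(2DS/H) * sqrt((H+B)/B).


sqrt(2DS/H) = 129.7882
sqrt((H+B)/B) = 1.1533
Q* = 129.7882 * 1.1533 = 149.6808

149.6808 units


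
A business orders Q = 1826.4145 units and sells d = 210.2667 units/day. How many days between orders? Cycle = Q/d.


Cycle = 1826.4145 / 210.2667 = 8.6862

8.6862 days


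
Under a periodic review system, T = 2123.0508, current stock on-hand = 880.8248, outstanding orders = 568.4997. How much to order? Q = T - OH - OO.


Inventory position = OH + OO = 880.8248 + 568.4997 = 1449.3245
Q = 2123.0508 - 1449.3245 = 673.7263

673.7263 units


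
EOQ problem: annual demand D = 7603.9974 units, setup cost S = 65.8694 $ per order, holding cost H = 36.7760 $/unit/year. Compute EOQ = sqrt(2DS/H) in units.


2*D*S = 2 * 7603.9974 * 65.8694 = 1001741.4927
2*D*S/H = 27239.0008
EOQ = sqrt(27239.0008) = 165.0424

165.0424 units


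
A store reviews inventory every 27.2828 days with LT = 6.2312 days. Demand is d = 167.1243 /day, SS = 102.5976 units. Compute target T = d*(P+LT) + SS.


P + LT = 33.5140
d*(P+LT) = 167.1243 * 33.5140 = 5601.0038
T = 5601.0038 + 102.5976 = 5703.6014

5703.6014 units


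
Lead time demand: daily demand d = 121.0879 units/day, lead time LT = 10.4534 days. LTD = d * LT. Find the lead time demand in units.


LTD = 121.0879 * 10.4534 = 1265.7803

1265.7803 units


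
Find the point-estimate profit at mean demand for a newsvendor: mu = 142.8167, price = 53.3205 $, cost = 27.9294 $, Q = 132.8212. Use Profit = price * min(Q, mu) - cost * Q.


Sales at mu = min(132.8212, 142.8167) = 132.8212
Revenue = 53.3205 * 132.8212 = 7082.0928
Total cost = 27.9294 * 132.8212 = 3709.6164
Profit = 7082.0928 - 3709.6164 = 3372.4764

3372.4764 $


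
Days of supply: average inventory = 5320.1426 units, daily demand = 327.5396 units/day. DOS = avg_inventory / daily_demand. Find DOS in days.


DOS = 5320.1426 / 327.5396 = 16.2427

16.2427 days


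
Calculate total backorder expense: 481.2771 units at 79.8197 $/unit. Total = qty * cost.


Total = 481.2771 * 79.8197 = 38415.3937

38415.3937 $


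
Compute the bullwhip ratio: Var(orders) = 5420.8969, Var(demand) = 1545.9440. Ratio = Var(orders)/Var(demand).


BW = 5420.8969 / 1545.9440 = 3.5065

3.5065


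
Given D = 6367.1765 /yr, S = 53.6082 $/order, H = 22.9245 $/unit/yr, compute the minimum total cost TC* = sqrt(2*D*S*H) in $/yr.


2*D*S*H = 15649770.8138
TC* = sqrt(15649770.8138) = 3955.9791

3955.9791 $/yr


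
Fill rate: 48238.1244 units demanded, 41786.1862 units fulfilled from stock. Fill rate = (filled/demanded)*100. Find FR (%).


FR = 41786.1862 / 48238.1244 * 100 = 86.6248

86.6248%


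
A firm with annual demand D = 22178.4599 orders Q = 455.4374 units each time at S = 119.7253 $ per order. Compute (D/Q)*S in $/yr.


Number of orders = D/Q = 48.6971
Cost = 48.6971 * 119.7253 = 5830.2695

5830.2695 $/yr


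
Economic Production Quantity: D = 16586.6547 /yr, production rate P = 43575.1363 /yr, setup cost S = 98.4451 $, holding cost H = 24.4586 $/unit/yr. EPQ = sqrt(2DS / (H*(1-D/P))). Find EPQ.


1 - D/P = 1 - 0.3806 = 0.6194
H*(1-D/P) = 15.1486
2DS = 3265749.7612
EPQ = sqrt(215581.5609) = 464.3076

464.3076 units


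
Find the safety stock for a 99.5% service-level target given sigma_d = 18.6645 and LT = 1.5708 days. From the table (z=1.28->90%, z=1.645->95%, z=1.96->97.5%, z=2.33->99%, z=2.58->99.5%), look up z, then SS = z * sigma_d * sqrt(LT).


From the table, SL = 99.5% corresponds to z = 2.58
sqrt(LT) = sqrt(1.5708) = 1.2533
SS = 2.58 * 18.6645 * 1.2533 = 60.3527

60.3527 units


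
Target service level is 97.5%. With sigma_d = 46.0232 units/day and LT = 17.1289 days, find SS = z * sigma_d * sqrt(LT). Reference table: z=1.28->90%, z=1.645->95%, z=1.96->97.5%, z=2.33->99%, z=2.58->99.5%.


From the table, SL = 97.5% corresponds to z = 1.96
sqrt(LT) = sqrt(17.1289) = 4.1387
SS = 1.96 * 46.0232 * 4.1387 = 373.3341

373.3341 units


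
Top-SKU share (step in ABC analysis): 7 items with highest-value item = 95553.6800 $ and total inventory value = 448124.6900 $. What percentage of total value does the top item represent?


Top item = 95553.6800
Total = 448124.6900
Percentage = 95553.6800 / 448124.6900 * 100 = 21.3230

21.3230%


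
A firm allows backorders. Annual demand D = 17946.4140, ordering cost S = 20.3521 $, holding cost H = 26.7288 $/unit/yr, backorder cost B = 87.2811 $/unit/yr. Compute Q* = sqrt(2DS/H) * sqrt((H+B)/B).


sqrt(2DS/H) = 165.3175
sqrt((H+B)/B) = 1.1429
Q* = 165.3175 * 1.1429 = 188.9426

188.9426 units


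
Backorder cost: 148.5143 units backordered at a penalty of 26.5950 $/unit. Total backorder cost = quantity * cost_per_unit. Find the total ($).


Total = 148.5143 * 26.5950 = 3949.7378

3949.7378 $


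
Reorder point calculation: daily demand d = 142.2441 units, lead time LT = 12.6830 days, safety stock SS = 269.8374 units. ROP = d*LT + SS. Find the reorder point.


d*LT = 142.2441 * 12.6830 = 1804.0819
ROP = 1804.0819 + 269.8374 = 2073.9193

2073.9193 units


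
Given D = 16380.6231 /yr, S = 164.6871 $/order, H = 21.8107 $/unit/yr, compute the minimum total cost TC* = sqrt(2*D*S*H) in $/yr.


2*D*S*H = 117676461.2081
TC* = sqrt(117676461.2081) = 10847.8782

10847.8782 $/yr


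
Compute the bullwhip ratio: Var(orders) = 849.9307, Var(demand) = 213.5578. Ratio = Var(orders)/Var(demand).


BW = 849.9307 / 213.5578 = 3.9799

3.9799


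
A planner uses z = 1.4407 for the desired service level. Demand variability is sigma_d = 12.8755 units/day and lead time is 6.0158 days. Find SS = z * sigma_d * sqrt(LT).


sqrt(LT) = sqrt(6.0158) = 2.4527
SS = 1.4407 * 12.8755 * 2.4527 = 45.4972

45.4972 units


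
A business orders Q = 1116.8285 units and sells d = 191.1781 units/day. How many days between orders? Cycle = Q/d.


Cycle = 1116.8285 / 191.1781 = 5.8418

5.8418 days


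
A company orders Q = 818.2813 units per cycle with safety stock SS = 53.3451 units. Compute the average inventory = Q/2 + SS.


Q/2 = 409.1406
Avg = 409.1406 + 53.3451 = 462.4857

462.4857 units


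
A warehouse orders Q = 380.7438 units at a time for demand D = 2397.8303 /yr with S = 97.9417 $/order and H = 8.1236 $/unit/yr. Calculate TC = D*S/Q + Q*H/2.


Ordering cost = D*S/Q = 616.8126
Holding cost = Q*H/2 = 1546.5052
TC = 616.8126 + 1546.5052 = 2163.3178

2163.3178 $/yr


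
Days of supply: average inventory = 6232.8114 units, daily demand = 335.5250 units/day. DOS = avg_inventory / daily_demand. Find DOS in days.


DOS = 6232.8114 / 335.5250 = 18.5763

18.5763 days


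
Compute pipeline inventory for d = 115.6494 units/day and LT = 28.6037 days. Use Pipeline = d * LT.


Pipeline = 115.6494 * 28.6037 = 3308.0007

3308.0007 units


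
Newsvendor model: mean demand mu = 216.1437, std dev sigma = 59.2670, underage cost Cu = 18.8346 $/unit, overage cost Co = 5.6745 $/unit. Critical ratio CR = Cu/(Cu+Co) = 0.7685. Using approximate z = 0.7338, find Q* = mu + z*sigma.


CR = Cu/(Cu+Co) = 18.8346/(18.8346+5.6745) = 0.7685
z = 0.7338
Q* = 216.1437 + 0.7338 * 59.2670 = 259.6338

259.6338 units


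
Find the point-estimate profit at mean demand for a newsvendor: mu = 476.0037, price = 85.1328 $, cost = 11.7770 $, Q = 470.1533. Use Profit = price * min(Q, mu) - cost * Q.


Sales at mu = min(470.1533, 476.0037) = 470.1533
Revenue = 85.1328 * 470.1533 = 40025.4669
Total cost = 11.7770 * 470.1533 = 5536.9954
Profit = 40025.4669 - 5536.9954 = 34488.4714

34488.4714 $


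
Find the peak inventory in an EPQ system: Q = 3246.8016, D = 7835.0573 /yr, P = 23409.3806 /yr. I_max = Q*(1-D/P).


D/P = 0.3347
1 - D/P = 0.6653
I_max = 3246.8016 * 0.6653 = 2160.1058

2160.1058 units


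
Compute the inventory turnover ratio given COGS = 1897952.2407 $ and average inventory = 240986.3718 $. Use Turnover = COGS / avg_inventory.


Turnover = 1897952.2407 / 240986.3718 = 7.8758

7.8758


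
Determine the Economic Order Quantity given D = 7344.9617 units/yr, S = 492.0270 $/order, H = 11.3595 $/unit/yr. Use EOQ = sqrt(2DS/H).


2*D*S = 2 * 7344.9617 * 492.0270 = 7227838.9407
2*D*S/H = 636281.4332
EOQ = sqrt(636281.4332) = 797.6725

797.6725 units


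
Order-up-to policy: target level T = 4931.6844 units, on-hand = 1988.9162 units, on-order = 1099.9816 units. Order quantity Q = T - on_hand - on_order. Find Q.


Inventory position = OH + OO = 1988.9162 + 1099.9816 = 3088.8978
Q = 4931.6844 - 3088.8978 = 1842.7866

1842.7866 units


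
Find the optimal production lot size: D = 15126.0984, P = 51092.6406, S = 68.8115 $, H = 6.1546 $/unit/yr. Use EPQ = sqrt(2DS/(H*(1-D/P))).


1 - D/P = 1 - 0.2961 = 0.7039
H*(1-D/P) = 4.3325
2DS = 2081699.0401
EPQ = sqrt(480482.7175) = 693.1686

693.1686 units


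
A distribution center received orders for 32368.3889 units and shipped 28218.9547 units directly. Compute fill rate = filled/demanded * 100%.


FR = 28218.9547 / 32368.3889 * 100 = 87.1806

87.1806%


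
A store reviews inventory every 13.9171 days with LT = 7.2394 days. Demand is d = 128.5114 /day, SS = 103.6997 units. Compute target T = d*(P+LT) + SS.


P + LT = 21.1565
d*(P+LT) = 128.5114 * 21.1565 = 2718.8514
T = 2718.8514 + 103.6997 = 2822.5511

2822.5511 units


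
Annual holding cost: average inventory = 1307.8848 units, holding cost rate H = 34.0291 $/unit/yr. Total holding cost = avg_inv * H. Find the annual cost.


Cost = 1307.8848 * 34.0291 = 44506.1426

44506.1426 $/yr


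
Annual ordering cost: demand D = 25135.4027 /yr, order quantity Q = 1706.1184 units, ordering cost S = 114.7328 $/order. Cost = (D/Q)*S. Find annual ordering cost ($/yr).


Number of orders = D/Q = 14.7325
Cost = 14.7325 * 114.7328 = 1690.3019

1690.3019 $/yr


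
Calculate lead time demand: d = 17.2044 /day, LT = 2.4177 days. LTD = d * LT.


LTD = 17.2044 * 2.4177 = 41.5951

41.5951 units


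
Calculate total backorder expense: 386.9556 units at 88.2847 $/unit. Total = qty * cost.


Total = 386.9556 * 88.2847 = 34162.2591

34162.2591 $


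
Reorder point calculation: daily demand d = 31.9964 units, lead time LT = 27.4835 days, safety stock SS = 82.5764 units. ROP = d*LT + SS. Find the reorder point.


d*LT = 31.9964 * 27.4835 = 879.3731
ROP = 879.3731 + 82.5764 = 961.9495

961.9495 units


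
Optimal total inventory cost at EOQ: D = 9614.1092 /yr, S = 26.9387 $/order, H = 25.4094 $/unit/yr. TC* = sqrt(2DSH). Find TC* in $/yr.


2*D*S*H = 13161642.5003
TC* = sqrt(13161642.5003) = 3627.8978

3627.8978 $/yr


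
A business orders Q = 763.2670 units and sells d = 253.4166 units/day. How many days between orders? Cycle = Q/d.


Cycle = 763.2670 / 253.4166 = 3.0119

3.0119 days


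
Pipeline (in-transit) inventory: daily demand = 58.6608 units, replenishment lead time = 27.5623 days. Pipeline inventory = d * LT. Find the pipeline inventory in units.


Pipeline = 58.6608 * 27.5623 = 1616.8266

1616.8266 units


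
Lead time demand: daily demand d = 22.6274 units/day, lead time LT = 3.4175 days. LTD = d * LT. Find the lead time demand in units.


LTD = 22.6274 * 3.4175 = 77.3291

77.3291 units


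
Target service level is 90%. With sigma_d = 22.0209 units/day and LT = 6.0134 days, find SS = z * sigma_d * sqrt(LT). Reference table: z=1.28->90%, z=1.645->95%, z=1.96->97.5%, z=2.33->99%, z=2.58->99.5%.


From the table, SL = 90% corresponds to z = 1.28
sqrt(LT) = sqrt(6.0134) = 2.4522
SS = 1.28 * 22.0209 * 2.4522 = 69.1202

69.1202 units


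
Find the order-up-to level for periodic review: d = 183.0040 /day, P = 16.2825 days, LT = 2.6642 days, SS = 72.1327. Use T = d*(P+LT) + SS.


P + LT = 18.9467
d*(P+LT) = 183.0040 * 18.9467 = 3467.3219
T = 3467.3219 + 72.1327 = 3539.4546

3539.4546 units


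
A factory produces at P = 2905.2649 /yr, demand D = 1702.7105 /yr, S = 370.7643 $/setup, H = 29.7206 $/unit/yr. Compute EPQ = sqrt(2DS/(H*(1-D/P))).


1 - D/P = 1 - 0.5861 = 0.4139
H*(1-D/P) = 12.3020
2DS = 1262608.5333
EPQ = sqrt(102634.2122) = 320.3657

320.3657 units


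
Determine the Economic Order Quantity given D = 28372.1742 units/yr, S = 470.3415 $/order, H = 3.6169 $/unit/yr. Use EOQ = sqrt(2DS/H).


2*D*S = 2 * 28372.1742 * 470.3415 = 26689221.9430
2*D*S/H = 7379032.3047
EOQ = sqrt(7379032.3047) = 2716.4374

2716.4374 units
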